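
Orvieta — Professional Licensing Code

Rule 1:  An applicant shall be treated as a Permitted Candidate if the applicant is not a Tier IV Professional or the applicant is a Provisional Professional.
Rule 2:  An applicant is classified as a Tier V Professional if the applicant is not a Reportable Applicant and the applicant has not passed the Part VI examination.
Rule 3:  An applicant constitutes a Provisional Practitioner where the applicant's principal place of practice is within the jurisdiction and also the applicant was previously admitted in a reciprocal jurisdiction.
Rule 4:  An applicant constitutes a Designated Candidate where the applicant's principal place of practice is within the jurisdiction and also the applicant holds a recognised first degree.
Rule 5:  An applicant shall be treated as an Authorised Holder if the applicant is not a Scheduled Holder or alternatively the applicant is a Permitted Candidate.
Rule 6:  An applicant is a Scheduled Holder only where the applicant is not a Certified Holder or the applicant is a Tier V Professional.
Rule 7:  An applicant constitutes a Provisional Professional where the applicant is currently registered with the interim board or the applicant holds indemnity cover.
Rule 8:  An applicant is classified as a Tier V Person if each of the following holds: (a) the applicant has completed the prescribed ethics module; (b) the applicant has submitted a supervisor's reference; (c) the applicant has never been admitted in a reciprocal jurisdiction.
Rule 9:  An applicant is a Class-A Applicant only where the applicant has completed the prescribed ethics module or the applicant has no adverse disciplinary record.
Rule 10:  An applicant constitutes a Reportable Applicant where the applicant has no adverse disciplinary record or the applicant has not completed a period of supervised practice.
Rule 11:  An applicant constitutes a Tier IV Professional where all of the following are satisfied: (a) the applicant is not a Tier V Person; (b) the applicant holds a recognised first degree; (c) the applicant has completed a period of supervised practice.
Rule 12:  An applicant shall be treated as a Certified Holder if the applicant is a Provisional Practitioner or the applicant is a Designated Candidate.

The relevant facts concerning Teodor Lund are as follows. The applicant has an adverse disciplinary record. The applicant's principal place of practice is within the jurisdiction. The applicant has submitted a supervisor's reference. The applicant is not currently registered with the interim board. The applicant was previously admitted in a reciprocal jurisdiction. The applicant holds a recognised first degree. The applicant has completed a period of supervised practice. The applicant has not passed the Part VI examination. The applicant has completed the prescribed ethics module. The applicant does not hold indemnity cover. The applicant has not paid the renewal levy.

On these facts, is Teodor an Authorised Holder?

rule 3 — Provisional Practitioner: [the applicant's principal place of practice is within the jurisdiction? yes] AND [the applicant was previously admitted in a reciprocal jurisdiction? yes] → satisfied.
rule 4 — Designated Candidate: [the applicant's principal place of practice is within the jurisdiction? yes] AND [the applicant holds a recognised first degree? yes] → satisfied.
rule 12 — Certified Holder: [Provisional Practitioner (rule 3)? yes] OR [Designated Candidate (rule 4)? yes] → satisfied.
rule 10 — Reportable Applicant: [the applicant has no adverse disciplinary record? no] OR [the applicant has not completed a period of supervised practice? no] → not satisfied.
rule 2 — Tier V Professional: [not a Reportable Applicant (rule 10)? yes] AND [the applicant has not passed the Part VI examination? yes] → satisfied.
rule 6 — Scheduled Holder: [not a Certified Holder (rule 12)? no] OR [Tier V Professional (rule 2)? yes] → satisfied.
rule 8 — Tier V Person: [the applicant has completed the prescribed ethics module? yes] AND [the applicant has submitted a supervisor's reference? yes] AND [the applicant has never been admitted in a reciprocal jurisdiction? no] → not satisfied.
rule 11 — Tier IV Professional: [not a Tier V Person (rule 8)? yes] AND [the applicant holds a recognised first degree? yes] AND [the applicant has completed a period of supervised practice? yes] → satisfied.
rule 7 — Provisional Professional: [the applicant is currently registered with the interim board? no] OR [the applicant holds indemnity cover? no] → not satisfied.
rule 1 — Permitted Candidate: [not a Tier IV Professional (rule 11)? no] OR [Provisional Professional (rule 7)? no] → not satisfied.
rule 5 — Authorised Holder: [not a Scheduled Holder (rule 6)? no] OR [Permitted Candidate (rule 1)? no] → not satisfied.

No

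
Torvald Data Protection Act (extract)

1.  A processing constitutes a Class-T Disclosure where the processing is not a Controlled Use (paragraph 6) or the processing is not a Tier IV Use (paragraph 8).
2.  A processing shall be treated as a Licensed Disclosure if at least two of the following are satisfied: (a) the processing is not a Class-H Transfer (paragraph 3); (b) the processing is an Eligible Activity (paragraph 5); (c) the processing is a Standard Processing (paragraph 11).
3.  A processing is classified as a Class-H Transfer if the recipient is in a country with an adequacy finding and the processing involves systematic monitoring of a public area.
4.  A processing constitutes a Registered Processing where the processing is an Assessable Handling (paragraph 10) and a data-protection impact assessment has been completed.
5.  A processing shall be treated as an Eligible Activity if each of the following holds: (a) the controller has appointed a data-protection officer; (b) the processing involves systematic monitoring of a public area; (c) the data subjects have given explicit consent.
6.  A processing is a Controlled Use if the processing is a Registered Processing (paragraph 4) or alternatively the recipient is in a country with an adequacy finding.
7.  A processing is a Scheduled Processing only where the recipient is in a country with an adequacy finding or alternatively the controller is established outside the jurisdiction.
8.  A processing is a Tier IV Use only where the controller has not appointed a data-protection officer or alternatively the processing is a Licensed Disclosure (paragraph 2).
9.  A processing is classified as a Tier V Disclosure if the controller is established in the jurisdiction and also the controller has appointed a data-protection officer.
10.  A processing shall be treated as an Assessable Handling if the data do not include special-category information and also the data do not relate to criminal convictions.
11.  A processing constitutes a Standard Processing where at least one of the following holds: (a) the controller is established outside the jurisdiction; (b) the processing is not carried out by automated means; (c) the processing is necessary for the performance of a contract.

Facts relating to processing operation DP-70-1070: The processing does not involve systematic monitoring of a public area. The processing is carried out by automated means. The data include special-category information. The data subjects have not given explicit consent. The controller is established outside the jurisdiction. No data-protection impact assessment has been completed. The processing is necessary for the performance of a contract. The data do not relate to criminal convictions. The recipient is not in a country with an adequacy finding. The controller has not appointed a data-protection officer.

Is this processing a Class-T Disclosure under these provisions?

Yes

paragraph 10 — Assessable Handling: [the data do not include special-category information? no] AND [the data do not relate to criminal convictions? yes] → not satisfied.
paragraph 4 — Registered Processing: [Assessable Handling (paragraph 10)? no] AND [a data-protection impact assessment has been completed? no] → not satisfied.
paragraph 6 — Controlled Use: [Registered Processing (paragraph 4)? no] OR [the recipient is in a country with an adequacy finding? no] → not satisfied.
paragraph 3 — Class-H Transfer: [the recipient is in a country with an adequacy finding? no] AND [the processing involves systematic monitoring of a public area? no] → not satisfied.
paragraph 5 — Eligible Activity: [the controller has appointed a data-protection officer? no] AND [the processing involves systematic monitoring of a public area? no] AND [the data subjects have given explicit consent? no] → not satisfied.
paragraph 11 — Standard Processing: [the controller is established outside the jurisdiction? yes] OR [the processing is not carried out by automated means? no] OR [the processing is necessary for the performance of a contract? yes] → satisfied.
paragraph 2 — Licensed Disclosure: not a Class-H Transfer (paragraph 3)? yes; Eligible Activity (paragraph 5)? no; Standard Processing (paragraph 11)? yes — 2 of 3 hold (need ≥2) → satisfied.
paragraph 8 — Tier IV Use: [the controller has not appointed a data-protection officer? yes] OR [Licensed Disclosure (paragraph 2)? yes] → satisfied.
paragraph 1 — Class-T Disclosure: [not a Controlled Use (paragraph 6)? yes] OR [not a Tier IV Use (paragraph 8)? no] → satisfied.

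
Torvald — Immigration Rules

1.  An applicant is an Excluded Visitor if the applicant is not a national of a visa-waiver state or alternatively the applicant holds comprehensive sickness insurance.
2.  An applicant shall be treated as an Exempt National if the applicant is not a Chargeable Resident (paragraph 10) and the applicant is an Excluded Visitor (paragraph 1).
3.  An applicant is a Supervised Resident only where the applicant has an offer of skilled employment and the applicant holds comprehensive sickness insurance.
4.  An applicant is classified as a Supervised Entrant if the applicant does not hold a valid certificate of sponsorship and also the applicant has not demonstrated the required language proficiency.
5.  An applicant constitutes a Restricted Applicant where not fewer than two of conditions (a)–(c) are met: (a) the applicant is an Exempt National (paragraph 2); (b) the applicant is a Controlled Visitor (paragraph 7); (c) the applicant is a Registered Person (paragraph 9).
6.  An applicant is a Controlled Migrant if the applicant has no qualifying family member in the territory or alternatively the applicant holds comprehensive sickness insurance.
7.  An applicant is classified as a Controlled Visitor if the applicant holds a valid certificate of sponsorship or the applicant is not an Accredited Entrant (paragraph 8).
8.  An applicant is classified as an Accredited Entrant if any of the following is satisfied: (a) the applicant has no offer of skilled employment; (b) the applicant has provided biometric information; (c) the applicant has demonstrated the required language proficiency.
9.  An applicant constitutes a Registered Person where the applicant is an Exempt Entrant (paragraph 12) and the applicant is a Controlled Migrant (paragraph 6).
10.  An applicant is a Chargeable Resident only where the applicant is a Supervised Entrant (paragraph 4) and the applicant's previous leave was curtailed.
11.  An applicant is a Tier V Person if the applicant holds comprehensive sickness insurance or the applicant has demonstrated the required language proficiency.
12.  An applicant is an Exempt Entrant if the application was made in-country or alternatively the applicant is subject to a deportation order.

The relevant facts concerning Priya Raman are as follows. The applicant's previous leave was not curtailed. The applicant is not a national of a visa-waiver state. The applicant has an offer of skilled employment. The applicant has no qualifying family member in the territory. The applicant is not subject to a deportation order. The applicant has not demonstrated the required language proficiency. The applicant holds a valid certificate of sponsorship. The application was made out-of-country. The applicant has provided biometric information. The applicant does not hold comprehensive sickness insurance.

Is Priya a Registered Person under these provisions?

paragraph 12 — Exempt Entrant: [the application was made in-country? no] OR [the applicant is subject to a deportation order? no] → not satisfied.
paragraph 6 — Controlled Migrant: [the applicant has no qualifying family member in the territory? yes] OR [the applicant holds comprehensive sickness insurance? no] → satisfied.
paragraph 9 — Registered Person: [Exempt Entrant (paragraph 12)? no] AND [Controlled Migrant (paragraph 6)? yes] → not satisfied.

No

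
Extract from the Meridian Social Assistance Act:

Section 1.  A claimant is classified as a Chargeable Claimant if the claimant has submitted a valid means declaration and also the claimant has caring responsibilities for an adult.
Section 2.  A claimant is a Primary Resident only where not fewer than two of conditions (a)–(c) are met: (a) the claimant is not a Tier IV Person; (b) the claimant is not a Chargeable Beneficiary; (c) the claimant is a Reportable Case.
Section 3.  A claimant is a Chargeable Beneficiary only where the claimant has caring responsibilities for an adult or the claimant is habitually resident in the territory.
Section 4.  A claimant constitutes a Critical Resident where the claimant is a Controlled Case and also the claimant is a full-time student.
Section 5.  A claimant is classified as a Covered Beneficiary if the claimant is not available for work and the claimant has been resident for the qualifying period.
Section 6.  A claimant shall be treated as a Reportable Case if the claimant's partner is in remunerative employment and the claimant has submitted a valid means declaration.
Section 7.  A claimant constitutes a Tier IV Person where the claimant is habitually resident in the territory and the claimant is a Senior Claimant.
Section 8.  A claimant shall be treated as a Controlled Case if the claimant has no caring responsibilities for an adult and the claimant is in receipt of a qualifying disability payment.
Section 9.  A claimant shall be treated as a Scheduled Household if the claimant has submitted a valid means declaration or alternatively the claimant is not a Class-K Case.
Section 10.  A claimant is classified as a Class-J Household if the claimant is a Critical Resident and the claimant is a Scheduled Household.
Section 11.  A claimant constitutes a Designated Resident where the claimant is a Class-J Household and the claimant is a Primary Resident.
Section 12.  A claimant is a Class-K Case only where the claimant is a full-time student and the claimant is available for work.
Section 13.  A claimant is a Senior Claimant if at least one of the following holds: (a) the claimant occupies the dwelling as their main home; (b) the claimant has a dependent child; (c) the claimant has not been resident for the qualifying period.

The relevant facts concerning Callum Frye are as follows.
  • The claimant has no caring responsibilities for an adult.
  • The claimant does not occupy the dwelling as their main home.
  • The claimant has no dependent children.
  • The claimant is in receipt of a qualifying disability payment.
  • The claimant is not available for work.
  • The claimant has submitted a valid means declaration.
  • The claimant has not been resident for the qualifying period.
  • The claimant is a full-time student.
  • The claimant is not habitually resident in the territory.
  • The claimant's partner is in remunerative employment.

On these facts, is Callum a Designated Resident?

Yes

section 8 — Controlled Case: [the claimant has no caring responsibilities for an adult? yes] AND [the claimant is in receipt of a qualifying disability payment? yes] → satisfied.
section 4 — Critical Resident: [Controlled Case (section 8)? yes] AND [the claimant is a full-time student? yes] → satisfied.
section 12 — Class-K Case: [the claimant is a full-time student? yes] AND [the claimant is available for work? no] → not satisfied.
section 9 — Scheduled Household: [the claimant has submitted a valid means declaration? yes] OR [not a Class-K Case (section 12)? yes] → satisfied.
section 10 — Class-J Household: [Critical Resident (section 4)? yes] AND [Scheduled Household (section 9)? yes] → satisfied.
section 13 — Senior Claimant: [the claimant occupies the dwelling as their main home? no] OR [the claimant has a dependent child? no] OR [the claimant has not been resident for the qualifying period? yes] → satisfied.
section 7 — Tier IV Person: [the claimant is habitually resident in the territory? no] AND [Senior Claimant (section 13)? yes] → not satisfied.
section 3 — Chargeable Beneficiary: [the claimant has caring responsibilities for an adult? no] OR [the claimant is habitually resident in the territory? no] → not satisfied.
section 6 — Reportable Case: [the claimant's partner is in remunerative employment? yes] AND [the claimant has submitted a valid means declaration? yes] → satisfied.
section 2 — Primary Resident: not a Tier IV Person (section 7)? yes; not a Chargeable Beneficiary (section 3)? yes; Reportable Case (section 6)? yes — 3 of 3 hold (need ≥2) → satisfied.
section 11 — Designated Resident: [Class-J Household (section 10)? yes] AND [Primary Resident (section 2)? yes] → satisfied.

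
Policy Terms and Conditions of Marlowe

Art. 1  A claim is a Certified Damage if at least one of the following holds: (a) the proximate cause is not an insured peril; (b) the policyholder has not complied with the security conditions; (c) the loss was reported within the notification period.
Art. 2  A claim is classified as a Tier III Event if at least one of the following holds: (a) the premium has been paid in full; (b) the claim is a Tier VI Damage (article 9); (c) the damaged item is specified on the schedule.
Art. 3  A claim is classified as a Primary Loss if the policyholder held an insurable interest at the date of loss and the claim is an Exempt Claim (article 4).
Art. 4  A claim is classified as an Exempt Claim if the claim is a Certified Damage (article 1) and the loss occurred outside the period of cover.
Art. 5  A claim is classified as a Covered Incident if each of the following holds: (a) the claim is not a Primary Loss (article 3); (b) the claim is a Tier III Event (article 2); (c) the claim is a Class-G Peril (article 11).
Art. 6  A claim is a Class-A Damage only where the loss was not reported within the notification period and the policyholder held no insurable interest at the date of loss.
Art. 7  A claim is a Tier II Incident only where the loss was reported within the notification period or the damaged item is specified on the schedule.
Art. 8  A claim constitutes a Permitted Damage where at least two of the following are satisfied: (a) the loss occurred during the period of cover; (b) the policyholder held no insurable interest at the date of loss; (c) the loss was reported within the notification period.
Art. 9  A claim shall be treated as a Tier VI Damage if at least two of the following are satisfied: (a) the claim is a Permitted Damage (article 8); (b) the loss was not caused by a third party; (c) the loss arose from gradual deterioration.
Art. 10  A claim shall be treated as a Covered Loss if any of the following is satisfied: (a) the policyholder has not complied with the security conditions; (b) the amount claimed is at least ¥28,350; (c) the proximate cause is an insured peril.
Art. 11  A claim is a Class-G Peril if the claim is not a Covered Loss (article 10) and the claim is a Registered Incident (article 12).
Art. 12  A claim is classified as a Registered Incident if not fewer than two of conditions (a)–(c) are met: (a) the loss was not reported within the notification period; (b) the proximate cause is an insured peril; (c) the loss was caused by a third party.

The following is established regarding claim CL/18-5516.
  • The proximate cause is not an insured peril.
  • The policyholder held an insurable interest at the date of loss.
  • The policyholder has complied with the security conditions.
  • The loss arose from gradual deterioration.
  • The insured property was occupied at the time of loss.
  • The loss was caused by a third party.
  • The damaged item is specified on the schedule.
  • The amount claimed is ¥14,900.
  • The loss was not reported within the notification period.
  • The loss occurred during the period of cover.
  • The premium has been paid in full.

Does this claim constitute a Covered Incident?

Under article 1: the proximate cause is not an insured peril? yes; or the policyholder has not complied with the security conditions? no; or the loss was reported within the notification period? no. So the claim is a Certified Damage.
Under article 4: Certified Damage (article 1)? yes; and the loss occurred outside the period of cover? no. So the claim is not an Exempt Claim.
Under article 3: the policyholder held an insurable interest at the date of loss? yes; and Exempt Claim (article 4)? no. So the claim is not a Primary Loss.
Under article 8: the loss occurred during the period of cover? yes; the policyholder held no insurable interest at the date of loss? no; the loss was reported within the notification period? no — 1 of 3 hold (need ≥2) → not satisfied.
Under article 9: Permitted Damage (article 8)? no; the loss was not caused by a third party? no; the loss arose from gradual deterioration? yes — 1 of 3 hold (need ≥2) → not satisfied.
Under article 2: the premium has been paid in full? yes; or Tier VI Damage (article 9)? no; or the damaged item is specified on the schedule? yes. So the claim is a Tier III Event.
Under article 10: the policyholder has not complied with the security conditions? no; or amount claimed: ¥14,900 ≥ ¥28,350? no; or the proximate cause is an insured peril? no. So the claim is not a Covered Loss.
Under article 12: the loss was not reported within the notification period? yes; the proximate cause is an insured peril? no; the loss was caused by a third party? yes — 2 of 3 hold (need ≥2) → satisfied.
Under article 11: not a Covered Loss (article 10)? yes; and Registered Incident (article 12)? yes. So the claim is a Class-G Peril.
Under article 5: not a Primary Loss (article 3)? yes; and Tier III Event (article 2)? yes; and Class-G Peril (article 11)? yes. So the claim is a Covered Incident.

Yes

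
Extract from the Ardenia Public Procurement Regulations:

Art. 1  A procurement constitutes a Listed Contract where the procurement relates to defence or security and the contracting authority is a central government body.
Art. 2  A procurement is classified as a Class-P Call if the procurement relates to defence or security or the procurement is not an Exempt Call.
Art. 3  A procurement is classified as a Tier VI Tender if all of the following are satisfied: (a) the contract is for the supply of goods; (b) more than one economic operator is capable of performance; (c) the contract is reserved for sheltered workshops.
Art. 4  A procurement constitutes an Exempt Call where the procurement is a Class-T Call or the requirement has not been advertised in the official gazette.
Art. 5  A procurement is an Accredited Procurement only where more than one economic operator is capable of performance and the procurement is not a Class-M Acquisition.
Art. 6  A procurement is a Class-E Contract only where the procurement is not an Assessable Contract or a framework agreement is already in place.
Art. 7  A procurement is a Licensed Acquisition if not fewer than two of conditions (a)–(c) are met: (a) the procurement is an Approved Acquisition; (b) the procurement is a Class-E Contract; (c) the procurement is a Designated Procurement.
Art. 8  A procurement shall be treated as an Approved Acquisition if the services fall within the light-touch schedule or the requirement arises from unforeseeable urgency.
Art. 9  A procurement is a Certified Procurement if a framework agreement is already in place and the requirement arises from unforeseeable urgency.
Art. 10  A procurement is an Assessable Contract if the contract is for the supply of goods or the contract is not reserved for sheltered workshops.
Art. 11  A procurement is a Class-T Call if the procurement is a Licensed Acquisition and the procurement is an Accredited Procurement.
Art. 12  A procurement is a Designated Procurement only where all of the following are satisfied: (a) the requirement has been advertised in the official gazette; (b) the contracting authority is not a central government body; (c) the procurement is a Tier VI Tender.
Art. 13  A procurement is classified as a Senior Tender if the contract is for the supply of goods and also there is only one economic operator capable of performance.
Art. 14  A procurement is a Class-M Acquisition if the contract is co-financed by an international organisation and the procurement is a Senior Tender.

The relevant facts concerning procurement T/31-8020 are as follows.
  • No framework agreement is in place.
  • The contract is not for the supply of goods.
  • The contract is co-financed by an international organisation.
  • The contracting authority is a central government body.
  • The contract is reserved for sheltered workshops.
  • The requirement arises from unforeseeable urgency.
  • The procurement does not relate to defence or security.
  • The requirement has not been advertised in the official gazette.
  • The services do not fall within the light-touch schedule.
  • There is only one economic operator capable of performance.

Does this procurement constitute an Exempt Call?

Under article 8: the services fall within the light-touch schedule? no; or the requirement arises from unforeseeable urgency? yes. So the procurement is an Approved Acquisition.
Under article 10: the contract is for the supply of goods? no; or the contract is not reserved for sheltered workshops? no. So the procurement is not an Assessable Contract.
Under article 6: not an Assessable Contract (article 10)? yes; or a framework agreement is already in place? no. So the procurement is a Class-E Contract.
Under article 3: the contract is for the supply of goods? no; and more than one economic operator is capable of performance? no; and the contract is reserved for sheltered workshops? yes. So the procurement is not a Tier VI Tender.
Under article 12: the requirement has been advertised in the official gazette? no; and the contracting authority is not a central government body? no; and Tier VI Tender (article 3)? no. So the procurement is not a Designated Procurement.
Under article 7: Approved Acquisition (article 8)? yes; Class-E Contract (article 6)? yes; Designated Procurement (article 12)? no — 2 of 3 hold (need ≥2) → satisfied.
Under article 13: the contract is for the supply of goods? no; and there is only one economic operator capable of performance? yes. So the procurement is not a Senior Tender.
Under article 14: the contract is co-financed by an international organisation? yes; and Senior Tender (article 13)? no. So the procurement is not a Class-M Acquisition.
Under article 5: more than one economic operator is capable of performance? no; and not a Class-M Acquisition (article 14)? yes. So the procurement is not an Accredited Procurement.
Under article 11: Licensed Acquisition (article 7)? yes; and Accredited Procurement (article 5)? no. So the procurement is not a Class-T Call.
Under article 4: Class-T Call (article 11)? no; or the requirement has not been advertised in the official gazette? yes. So the procurement is an Exempt Call.

Yes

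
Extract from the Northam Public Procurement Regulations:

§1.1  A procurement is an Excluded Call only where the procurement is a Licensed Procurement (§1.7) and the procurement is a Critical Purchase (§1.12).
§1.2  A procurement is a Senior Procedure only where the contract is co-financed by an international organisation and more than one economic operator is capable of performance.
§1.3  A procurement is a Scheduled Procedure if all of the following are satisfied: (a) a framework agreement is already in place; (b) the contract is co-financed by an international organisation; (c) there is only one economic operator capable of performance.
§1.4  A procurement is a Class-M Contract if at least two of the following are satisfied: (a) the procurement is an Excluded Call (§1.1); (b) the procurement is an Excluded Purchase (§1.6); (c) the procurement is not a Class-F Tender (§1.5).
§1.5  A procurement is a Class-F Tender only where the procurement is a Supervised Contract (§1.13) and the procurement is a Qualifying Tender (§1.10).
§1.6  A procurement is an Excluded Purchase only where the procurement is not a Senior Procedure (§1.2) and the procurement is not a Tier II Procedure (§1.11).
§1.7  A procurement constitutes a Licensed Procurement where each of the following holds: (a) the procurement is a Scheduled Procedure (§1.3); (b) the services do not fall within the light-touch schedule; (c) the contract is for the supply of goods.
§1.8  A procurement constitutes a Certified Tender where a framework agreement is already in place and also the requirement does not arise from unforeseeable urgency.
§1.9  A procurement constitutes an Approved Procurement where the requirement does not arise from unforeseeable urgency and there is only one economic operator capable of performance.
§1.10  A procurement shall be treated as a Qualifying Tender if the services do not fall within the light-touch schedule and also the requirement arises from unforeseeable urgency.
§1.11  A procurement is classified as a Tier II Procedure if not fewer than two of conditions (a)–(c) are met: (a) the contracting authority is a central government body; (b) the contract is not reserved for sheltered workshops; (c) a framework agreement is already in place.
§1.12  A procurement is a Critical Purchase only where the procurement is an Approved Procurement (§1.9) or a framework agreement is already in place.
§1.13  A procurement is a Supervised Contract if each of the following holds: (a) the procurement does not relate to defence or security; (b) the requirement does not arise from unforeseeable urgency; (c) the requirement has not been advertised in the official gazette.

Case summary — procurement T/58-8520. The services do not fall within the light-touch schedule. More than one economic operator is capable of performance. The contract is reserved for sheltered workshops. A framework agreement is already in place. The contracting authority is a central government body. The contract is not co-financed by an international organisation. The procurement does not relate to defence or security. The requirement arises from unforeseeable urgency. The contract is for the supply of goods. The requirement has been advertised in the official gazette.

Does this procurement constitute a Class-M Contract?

No

§1.3 — Scheduled Procedure: [a framework agreement is already in place? yes] AND [the contract is co-financed by an international organisation? no] AND [there is only one economic operator capable of performance? no] → not satisfied.
§1.7 — Licensed Procurement: [Scheduled Procedure (§1.3)? no] AND [the services do not fall within the light-touch schedule? yes] AND [the contract is for the supply of goods? yes] → not satisfied.
§1.9 — Approved Procurement: [the requirement does not arise from unforeseeable urgency? no] AND [there is only one economic operator capable of performance? no] → not satisfied.
§1.12 — Critical Purchase: [Approved Procurement (§1.9)? no] OR [a framework agreement is already in place? yes] → satisfied.
§1.1 — Excluded Call: [Licensed Procurement (§1.7)? no] AND [Critical Purchase (§1.12)? yes] → not satisfied.
§1.2 — Senior Procedure: [the contract is co-financed by an international organisation? no] AND [more than one economic operator is capable of performance? yes] → not satisfied.
§1.11 — Tier II Procedure: the contracting authority is a central government body? yes; the contract is not reserved for sheltered workshops? no; a framework agreement is already in place? yes — 2 of 3 hold (need ≥2) → satisfied.
§1.6 — Excluded Purchase: [not a Senior Procedure (§1.2)? yes] AND [not a Tier II Procedure (§1.11)? no] → not satisfied.
§1.13 — Supervised Contract: [the procurement does not relate to defence or security? yes] AND [the requirement does not arise from unforeseeable urgency? no] AND [the requirement has not been advertised in the official gazette? no] → not satisfied.
§1.10 — Qualifying Tender: [the services do not fall within the light-touch schedule? yes] AND [the requirement arises from unforeseeable urgency? yes] → satisfied.
§1.5 — Class-F Tender: [Supervised Contract (§1.13)? no] AND [Qualifying Tender (§1.10)? yes] → not satisfied.
§1.4 — Class-M Contract: Excluded Call (§1.1)? no; Excluded Purchase (§1.6)? no; not a Class-F Tender (§1.5)? yes — 1 of 3 hold (need ≥2) → not satisfied.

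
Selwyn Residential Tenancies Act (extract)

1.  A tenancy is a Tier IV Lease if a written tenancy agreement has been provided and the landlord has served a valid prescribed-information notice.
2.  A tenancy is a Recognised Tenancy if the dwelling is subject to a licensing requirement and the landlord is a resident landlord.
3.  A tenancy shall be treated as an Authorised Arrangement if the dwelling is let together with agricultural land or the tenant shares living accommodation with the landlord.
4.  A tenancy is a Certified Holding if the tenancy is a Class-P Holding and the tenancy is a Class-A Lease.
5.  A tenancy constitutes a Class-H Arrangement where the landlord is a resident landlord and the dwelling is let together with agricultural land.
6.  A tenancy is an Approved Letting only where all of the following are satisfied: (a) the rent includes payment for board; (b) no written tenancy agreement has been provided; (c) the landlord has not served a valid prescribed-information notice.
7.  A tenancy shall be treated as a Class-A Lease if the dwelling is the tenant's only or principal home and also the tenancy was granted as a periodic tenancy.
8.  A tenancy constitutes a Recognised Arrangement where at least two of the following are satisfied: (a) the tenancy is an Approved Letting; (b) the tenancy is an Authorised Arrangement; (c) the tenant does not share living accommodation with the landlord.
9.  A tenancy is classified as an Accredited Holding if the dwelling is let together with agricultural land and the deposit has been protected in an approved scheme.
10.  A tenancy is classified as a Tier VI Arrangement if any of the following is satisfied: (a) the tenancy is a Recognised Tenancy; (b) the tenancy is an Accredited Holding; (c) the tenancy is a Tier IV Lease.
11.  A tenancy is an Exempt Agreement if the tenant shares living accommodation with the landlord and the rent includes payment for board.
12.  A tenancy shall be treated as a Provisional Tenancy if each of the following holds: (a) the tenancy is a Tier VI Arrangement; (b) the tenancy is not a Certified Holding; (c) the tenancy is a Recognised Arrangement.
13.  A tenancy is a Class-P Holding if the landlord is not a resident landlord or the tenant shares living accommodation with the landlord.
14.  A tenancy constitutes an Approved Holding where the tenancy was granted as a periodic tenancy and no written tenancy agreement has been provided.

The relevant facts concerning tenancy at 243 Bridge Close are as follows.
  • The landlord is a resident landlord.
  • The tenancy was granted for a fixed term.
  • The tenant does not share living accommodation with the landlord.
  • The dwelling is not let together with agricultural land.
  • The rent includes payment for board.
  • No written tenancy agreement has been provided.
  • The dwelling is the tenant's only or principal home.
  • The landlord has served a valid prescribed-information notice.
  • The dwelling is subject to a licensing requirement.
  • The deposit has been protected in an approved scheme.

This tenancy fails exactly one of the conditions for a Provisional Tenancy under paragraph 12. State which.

Recognised Arrangement

Under paragraph 2: the dwelling is subject to a licensing requirement? yes; and the landlord is a resident landlord? yes. So the tenancy is a Recognised Tenancy.
Under paragraph 9: the dwelling is let together with agricultural land? no; and the deposit has been protected in an approved scheme? yes. So the tenancy is not an Accredited Holding.
Under paragraph 1: a written tenancy agreement has been provided? no; and the landlord has served a valid prescribed-information notice? yes. So the tenancy is not a Tier IV Lease.
Under paragraph 10: Recognised Tenancy (paragraph 2)? yes; or Accredited Holding (paragraph 9)? no; or Tier IV Lease (paragraph 1)? no. So the tenancy is a Tier VI Arrangement.
Under paragraph 13: the landlord is not a resident landlord? no; or the tenant shares living accommodation with the landlord? no. So the tenancy is not a Class-P Holding.
Under paragraph 7: the dwelling is the tenant's only or principal home? yes; and the tenancy was granted as a periodic tenancy? no. So the tenancy is not a Class-A Lease.
Under paragraph 4: Class-P Holding (paragraph 13)? no; and Class-A Lease (paragraph 7)? no. So the tenancy is not a Certified Holding.
Under paragraph 6: the rent includes payment for board? yes; and no written tenancy agreement has been provided? yes; and the landlord has not served a valid prescribed-information notice? no. So the tenancy is not an Approved Letting.
Under paragraph 3: the dwelling is let together with agricultural land? no; or the tenant shares living accommodation with the landlord? no. So the tenancy is not an Authorised Arrangement.
Under paragraph 8: Approved Letting (paragraph 6)? no; Authorised Arrangement (paragraph 3)? no; the tenant does not share living accommodation with the landlord? yes — 1 of 3 hold (need ≥2) → not satisfied.
Under paragraph 12: Tier VI Arrangement (paragraph 10)? yes; and not a Certified Holding (paragraph 4)? yes; and Recognised Arrangement (paragraph 8)? no. So the tenancy is not a Provisional Tenancy.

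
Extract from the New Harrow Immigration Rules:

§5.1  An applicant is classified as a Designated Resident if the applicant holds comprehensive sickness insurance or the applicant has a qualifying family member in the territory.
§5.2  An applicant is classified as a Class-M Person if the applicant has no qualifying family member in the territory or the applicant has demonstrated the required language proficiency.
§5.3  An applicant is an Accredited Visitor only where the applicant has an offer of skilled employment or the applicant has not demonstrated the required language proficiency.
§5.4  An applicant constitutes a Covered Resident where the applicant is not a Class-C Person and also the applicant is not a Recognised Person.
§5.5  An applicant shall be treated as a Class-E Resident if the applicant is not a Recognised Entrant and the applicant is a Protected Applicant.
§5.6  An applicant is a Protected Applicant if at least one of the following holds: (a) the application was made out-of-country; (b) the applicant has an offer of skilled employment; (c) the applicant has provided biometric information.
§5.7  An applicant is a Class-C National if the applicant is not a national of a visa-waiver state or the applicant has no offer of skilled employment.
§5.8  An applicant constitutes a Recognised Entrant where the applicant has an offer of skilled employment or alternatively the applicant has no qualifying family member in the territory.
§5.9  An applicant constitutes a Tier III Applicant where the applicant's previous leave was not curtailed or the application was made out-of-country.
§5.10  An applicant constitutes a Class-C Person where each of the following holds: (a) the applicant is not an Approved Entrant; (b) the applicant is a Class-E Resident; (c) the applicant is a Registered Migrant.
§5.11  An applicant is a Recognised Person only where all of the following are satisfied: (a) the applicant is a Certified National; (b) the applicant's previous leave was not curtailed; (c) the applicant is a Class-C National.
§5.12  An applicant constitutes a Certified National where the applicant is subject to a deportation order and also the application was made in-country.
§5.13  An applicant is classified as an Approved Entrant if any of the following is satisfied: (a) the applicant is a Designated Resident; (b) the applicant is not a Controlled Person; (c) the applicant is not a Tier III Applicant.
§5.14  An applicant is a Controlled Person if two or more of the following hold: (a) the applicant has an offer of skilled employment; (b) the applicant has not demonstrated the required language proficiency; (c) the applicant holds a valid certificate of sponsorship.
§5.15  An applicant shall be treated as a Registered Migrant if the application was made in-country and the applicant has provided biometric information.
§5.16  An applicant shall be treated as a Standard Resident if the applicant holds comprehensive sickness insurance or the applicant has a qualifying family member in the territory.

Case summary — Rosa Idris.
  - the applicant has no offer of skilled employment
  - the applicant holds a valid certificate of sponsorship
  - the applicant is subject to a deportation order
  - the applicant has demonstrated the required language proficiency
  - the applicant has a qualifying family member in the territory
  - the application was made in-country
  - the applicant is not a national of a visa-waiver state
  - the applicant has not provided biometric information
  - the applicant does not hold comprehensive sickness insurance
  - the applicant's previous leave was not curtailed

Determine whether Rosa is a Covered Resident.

No

Under §5.1: the applicant holds comprehensive sickness insurance? no; or the applicant has a qualifying family member in the territory? yes. So the applicant is a Designated Resident.
Under §5.14: the applicant has an offer of skilled employment? no; the applicant has not demonstrated the required language proficiency? no; the applicant holds a valid certificate of sponsorship? yes — 1 of 3 hold (need ≥2) → not satisfied.
Under §5.9: the applicant's previous leave was not curtailed? yes; or the application was made out-of-country? no. So the applicant is a Tier III Applicant.
Under §5.13: Designated Resident (§5.1)? yes; or not a Controlled Person (§5.14)? yes; or not a Tier III Applicant (§5.9)? no. So the applicant is an Approved Entrant.
Under §5.8: the applicant has an offer of skilled employment? no; or the applicant has no qualifying family member in the territory? no. So the applicant is not a Recognised Entrant.
Under §5.6: the application was made out-of-country? no; or the applicant has an offer of skilled employment? no; or the applicant has provided biometric information? no. So the applicant is not a Protected Applicant.
Under §5.5: not a Recognised Entrant (§5.8)? yes; and Protected Applicant (§5.6)? no. So the applicant is not a Class-E Resident.
Under §5.15: the application was made in-country? yes; and the applicant has provided biometric information? no. So the applicant is not a Registered Migrant.
Under §5.10: not an Approved Entrant (§5.13)? no; and Class-E Resident (§5.5)? no; and Registered Migrant (§5.15)? no. So the applicant is not a Class-C Person.
Under §5.12: the applicant is subject to a deportation order? yes; and the application was made in-country? yes. So the applicant is a Certified National.
Under §5.7: the applicant is not a national of a visa-waiver state? yes; or the applicant has no offer of skilled employment? yes. So the applicant is a Class-C National.
Under §5.11: Certified National (§5.12)? yes; and the applicant's previous leave was not curtailed? yes; and Class-C National (§5.7)? yes. So the applicant is a Recognised Person.
Under §5.4: not a Class-C Person (§5.10)? yes; and not a Recognised Person (§5.11)? no. So the applicant is not a Covered Resident.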